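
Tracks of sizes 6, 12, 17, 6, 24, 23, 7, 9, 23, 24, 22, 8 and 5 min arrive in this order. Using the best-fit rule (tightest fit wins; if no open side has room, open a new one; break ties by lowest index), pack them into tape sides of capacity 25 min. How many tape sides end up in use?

8

  6 → side 1 (new)  [load 6/25]
  12 → side 1  [load 18/25]
  17 → side 2 (new)  [load 17/25]
  6 → side 1  [load 24/25]
  24 → side 3 (new)  [load 24/25]
  23 → side 4 (new)  [load 23/25]
  7 → side 2  [load 24/25]
  9 → side 5 (new)  [load 9/25]
  23 → side 6 (new)  [load 23/25]
  24 → side 7 (new)  [load 24/25]
  22 → side 8 (new)  [load 22/25]
  8 → side 5  [load 17/25]
  5 → side 5  [load 22/25]
8 tape sides opened.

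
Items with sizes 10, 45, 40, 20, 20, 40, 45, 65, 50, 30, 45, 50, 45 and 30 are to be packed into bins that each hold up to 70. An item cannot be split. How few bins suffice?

Total = 65 + 50 + 50 + 45 + 45 + 45 + 45 + 40 + 40 + 30 + 30 + 20 + 20 + 10 = 535.
Lower bound: ⌈535/70⌉ = 8 bins.
Also, 9 items each exceed 35, and no two of those can share a bin, so at least 9 bins are needed.
A packing using 9 bins:
  bin 1: 65 = 65
  bin 2: 50 + 20 = 70
  bin 3: 50 + 20 = 70
  bin 4: 45 + 10 = 55
  bin 5: 45 = 45
  bin 6: 45 = 45
  bin 7: 45 = 45
  bin 8: 40 + 30 = 70
  bin 9: 40 + 30 = 70
This matches the lower bound, so 9 is optimal.

9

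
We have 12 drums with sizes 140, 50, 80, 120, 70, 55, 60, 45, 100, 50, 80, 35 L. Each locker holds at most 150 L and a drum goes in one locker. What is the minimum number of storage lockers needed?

Total = 140 + 120 + 100 + 80 + 80 + 70 + 60 + 55 + 50 + 50 + 45 + 35 = 885 L.
Lower bound: ⌈885/150⌉ = 6 storage lockers.
A packing using 7 storage lockers:
  locker 1: 140 = 140
  locker 2: 120 = 120
  locker 3: 100 + 50 = 150
  locker 4: 80 + 70 = 150
  locker 5: 80 + 60 = 140
  locker 6: 55 + 50 + 45 = 150
  locker 7: 35 = 35
No arrangement into 6 storage lockers stays within capacity, so 7 is optimal.

7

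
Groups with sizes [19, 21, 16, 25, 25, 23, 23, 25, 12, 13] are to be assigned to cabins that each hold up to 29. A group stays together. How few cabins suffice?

Total = 25 + 25 + 25 + 23 + 23 + 21 + 19 + 16 + 13 + 12 = 202.
Lower bound: ⌈202/29⌉ = 7 cabins.
Also, 8 groups each exceed 29/2, and no two of those can share a cabin, so at least 8 cabins are needed.
A packing using 9 cabins:
  cabin 1: 25 = 25
  cabin 2: 25 = 25
  cabin 3: 25 = 25
  cabin 4: 23 = 23
  cabin 5: 23 = 23
  cabin 6: 21 = 21
  cabin 7: 19 = 19
  cabin 8: 16 + 13 = 29
  cabin 9: 12 = 12
No arrangement into 8 cabins stays within capacity, so 9 is optimal.

9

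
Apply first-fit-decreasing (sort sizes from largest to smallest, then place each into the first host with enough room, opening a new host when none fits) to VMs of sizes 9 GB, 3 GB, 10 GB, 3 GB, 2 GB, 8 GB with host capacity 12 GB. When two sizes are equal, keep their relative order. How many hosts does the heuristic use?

Sorted descending: 10, 9, 8, 3, 3, 2.
  10 → host 1 (new)  [load 10/12]
  9 → host 2 (new)  [load 9/12]
  8 → host 3 (new)  [load 8/12]
  3 → host 2  [load 12/12]
  3 → host 3  [load 11/12]
  2 → host 1  [load 12/12]
3 hosts opened.

3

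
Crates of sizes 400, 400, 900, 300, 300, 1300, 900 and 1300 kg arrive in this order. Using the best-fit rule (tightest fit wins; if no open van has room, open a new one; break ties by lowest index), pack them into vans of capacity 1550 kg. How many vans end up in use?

  400 → van 1 (new)  [load 400/1550]
  400 → van 1  [load 800/1550]
  900 → van 2 (new)  [load 900/1550]
  300 → van 2  [load 1200/1550]
  300 → van 2  [load 1500/1550]
  1300 → van 3 (new)  [load 1300/1550]
  900 → van 4 (new)  [load 900/1550]
  1300 → van 5 (new)  [load 1300/1550]
5 vans opened.

5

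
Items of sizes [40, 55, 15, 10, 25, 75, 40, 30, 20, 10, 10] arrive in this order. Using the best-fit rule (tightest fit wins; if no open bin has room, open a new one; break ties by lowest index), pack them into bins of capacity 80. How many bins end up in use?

5

  40 → bin 1 (new)  [load 40/80]
  55 → bin 2 (new)  [load 55/80]
  15 → bin 2  [load 70/80]
  10 → bin 2  [load 80/80]
  25 → bin 1  [load 65/80]
  75 → bin 3 (new)  [load 75/80]
  40 → bin 4 (new)  [load 40/80]
  30 → bin 4  [load 70/80]
  20 → bin 5 (new)  [load 20/80]
  10 → bin 4  [load 80/80]
  10 → bin 1  [load 75/80]
5 bins opened.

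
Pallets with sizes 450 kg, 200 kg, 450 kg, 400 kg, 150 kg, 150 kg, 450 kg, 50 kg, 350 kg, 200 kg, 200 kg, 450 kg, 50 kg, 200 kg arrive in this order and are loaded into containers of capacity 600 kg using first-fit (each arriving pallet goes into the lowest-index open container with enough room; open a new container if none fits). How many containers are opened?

7

  450 → container 1 (new)  [load 450/600]
  200 → container 2 (new)  [load 200/600]
  450 → container 3 (new)  [load 450/600]
  400 → container 2  [load 600/600]
  150 → container 1  [load 600/600]
  150 → container 3  [load 600/600]
  450 → container 4 (new)  [load 450/600]
  50 → container 4  [load 500/600]
  350 → container 5 (new)  [load 350/600]
  200 → container 5  [load 550/600]
  200 → container 6 (new)  [load 200/600]
  450 → container 7 (new)  [load 450/600]
  50 → container 4  [load 550/600]
  200 → container 6  [load 400/600]
7 containers opened.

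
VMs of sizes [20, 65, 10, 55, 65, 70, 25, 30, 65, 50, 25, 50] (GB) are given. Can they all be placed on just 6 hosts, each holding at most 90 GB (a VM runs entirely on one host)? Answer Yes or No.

No

Total = 530 GB; ⌈530/90⌉ = 6.
7 VMs each exceed half the capacity and cannot share a host, forcing at least 7 hosts.
At least 7 hosts are required, but only 6 are allowed.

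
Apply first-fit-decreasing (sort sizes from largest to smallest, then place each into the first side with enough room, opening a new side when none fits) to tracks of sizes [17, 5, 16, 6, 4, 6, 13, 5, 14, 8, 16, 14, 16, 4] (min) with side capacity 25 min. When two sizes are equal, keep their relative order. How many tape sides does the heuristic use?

Sorted descending: 17, 16, 16, 16, 14, 14, 13, 8, 6, 6, 5, 5, 4, 4.
  17 → side 1 (new)  [load 17/25]
  16 → side 2 (new)  [load 16/25]
  16 → side 3 (new)  [load 16/25]
  16 → side 4 (new)  [load 16/25]
  14 → side 5 (new)  [load 14/25]
  14 → side 6 (new)  [load 14/25]
  13 → side 7 (new)  [load 13/25]
  8 → side 1  [load 25/25]
  6 → side 2  [load 22/25]
  6 → side 3  [load 22/25]
  5 → side 4  [load 21/25]
  5 → side 5  [load 19/25]
  4 → side 4  [load 25/25]
  4 → side 5  [load 23/25]
7 tape sides opened.

7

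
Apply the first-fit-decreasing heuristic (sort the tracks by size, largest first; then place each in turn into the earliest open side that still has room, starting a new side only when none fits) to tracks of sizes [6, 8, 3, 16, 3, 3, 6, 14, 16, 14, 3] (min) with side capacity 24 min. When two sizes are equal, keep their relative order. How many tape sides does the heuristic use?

4

Sorted descending: 16, 16, 14, 14, 8, 6, 6, 3, 3, 3, 3.
  16 → side 1 (new)  [load 16/24]
  16 → side 2 (new)  [load 16/24]
  14 → side 3 (new)  [load 14/24]
  14 → side 4 (new)  [load 14/24]
  8 → side 1  [load 24/24]
  6 → side 2  [load 22/24]
  6 → side 3  [load 20/24]
  3 → side 3  [load 23/24]
  3 → side 4  [load 17/24]
  3 → side 4  [load 20/24]
  3 → side 4  [load 23/24]
4 tape sides opened.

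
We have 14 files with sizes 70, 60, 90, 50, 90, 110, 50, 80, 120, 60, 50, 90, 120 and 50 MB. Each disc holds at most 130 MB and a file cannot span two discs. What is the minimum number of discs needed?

10

Total = 120 + 120 + 110 + 90 + 90 + 90 + 80 + 70 + 60 + 60 + 50 + 50 + 50 + 50 = 1090 MB.
Lower bound: ⌈1090/130⌉ = 9 discs.
A packing using 10 discs:
  disc 1: 120 = 120
  disc 2: 120 = 120
  disc 3: 110 = 110
  disc 4: 90 = 90
  disc 5: 90 = 90
  disc 6: 90 = 90
  disc 7: 80 + 50 = 130
  disc 8: 70 + 60 = 130
  disc 9: 60 + 50 = 110
  disc 10: 50 + 50 = 100
No arrangement into 9 discs stays within capacity, so 10 is optimal.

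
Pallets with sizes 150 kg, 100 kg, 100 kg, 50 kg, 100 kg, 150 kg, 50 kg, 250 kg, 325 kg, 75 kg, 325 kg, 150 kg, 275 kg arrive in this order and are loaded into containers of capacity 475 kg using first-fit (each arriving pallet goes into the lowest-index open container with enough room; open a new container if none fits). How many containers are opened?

6

  150 → container 1 (new)  [load 150/475]
  100 → container 1  [load 250/475]
  100 → container 1  [load 350/475]
  50 → container 1  [load 400/475]
  100 → container 2 (new)  [load 100/475]
  150 → container 2  [load 250/475]
  50 → container 1  [load 450/475]
  250 → container 3 (new)  [load 250/475]
  325 → container 4 (new)  [load 325/475]
  75 → container 2  [load 325/475]
  325 → container 5 (new)  [load 325/475]
  150 → container 2  [load 475/475]
  275 → container 6 (new)  [load 275/475]
6 containers opened.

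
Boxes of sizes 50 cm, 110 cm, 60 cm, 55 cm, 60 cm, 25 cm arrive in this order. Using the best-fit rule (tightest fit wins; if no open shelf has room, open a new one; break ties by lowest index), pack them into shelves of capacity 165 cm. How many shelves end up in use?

3

  50 → shelf 1 (new)  [load 50/165]
  110 → shelf 1  [load 160/165]
  60 → shelf 2 (new)  [load 60/165]
  55 → shelf 2  [load 115/165]
  60 → shelf 3 (new)  [load 60/165]
  25 → shelf 2  [load 140/165]
3 shelves opened.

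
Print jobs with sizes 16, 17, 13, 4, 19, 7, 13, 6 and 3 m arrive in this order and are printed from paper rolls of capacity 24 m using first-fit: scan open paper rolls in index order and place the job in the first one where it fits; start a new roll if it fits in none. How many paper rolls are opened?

5

  16 → roll 1 (new)  [load 16/24]
  17 → roll 2 (new)  [load 17/24]
  13 → roll 3 (new)  [load 13/24]
  4 → roll 1  [load 20/24]
  19 → roll 4 (new)  [load 19/24]
  7 → roll 2  [load 24/24]
  13 → roll 5 (new)  [load 13/24]
  6 → roll 3  [load 19/24]
  3 → roll 1  [load 23/24]
5 paper rolls opened.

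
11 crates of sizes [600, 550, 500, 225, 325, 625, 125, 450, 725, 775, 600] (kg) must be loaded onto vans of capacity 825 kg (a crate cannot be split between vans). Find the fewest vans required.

8

Total = 775 + 725 + 625 + 600 + 600 + 550 + 500 + 450 + 325 + 225 + 125 = 5500 kg.
Lower bound: ⌈5500/825⌉ = 7 vans.
Also, 8 crates each exceed 825/2 kg, and no two of those can share a van, so at least 8 vans are needed.
A packing using 8 vans:
  van 1: 775 = 775
  van 2: 725 = 725
  van 3: 625 + 125 = 750
  van 4: 600 + 225 = 825
  van 5: 600 = 600
  van 6: 550 = 550
  van 7: 500 + 325 = 825
  van 8: 450 = 450
This matches the lower bound, so 8 is optimal.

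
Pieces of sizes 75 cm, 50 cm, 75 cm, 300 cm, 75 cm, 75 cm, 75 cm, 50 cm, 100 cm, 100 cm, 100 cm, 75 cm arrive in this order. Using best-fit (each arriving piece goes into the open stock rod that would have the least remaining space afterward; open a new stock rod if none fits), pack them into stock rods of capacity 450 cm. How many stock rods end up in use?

  75 → stock rod 1 (new)  [load 75/450]
  50 → stock rod 1  [load 125/450]
  75 → stock rod 1  [load 200/450]
  300 → stock rod 2 (new)  [load 300/450]
  75 → stock rod 2  [load 375/450]
  75 → stock rod 2  [load 450/450]
  75 → stock rod 1  [load 275/450]
  50 → stock rod 1  [load 325/450]
  100 → stock rod 1  [load 425/450]
  100 → stock rod 3 (new)  [load 100/450]
  100 → stock rod 3  [load 200/450]
  75 → stock rod 3  [load 275/450]
3 stock rods opened.

3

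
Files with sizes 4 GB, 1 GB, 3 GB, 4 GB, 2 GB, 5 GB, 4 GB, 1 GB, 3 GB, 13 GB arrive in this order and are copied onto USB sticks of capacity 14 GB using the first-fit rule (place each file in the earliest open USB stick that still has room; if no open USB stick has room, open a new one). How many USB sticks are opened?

3

  4 → USB stick 1 (new)  [load 4/14]
  1 → USB stick 1  [load 5/14]
  3 → USB stick 1  [load 8/14]
  4 → USB stick 1  [load 12/14]
  2 → USB stick 1  [load 14/14]
  5 → USB stick 2 (new)  [load 5/14]
  4 → USB stick 2  [load 9/14]
  1 → USB stick 2  [load 10/14]
  3 → USB stick 2  [load 13/14]
  13 → USB stick 3 (new)  [load 13/14]
3 USB sticks opened.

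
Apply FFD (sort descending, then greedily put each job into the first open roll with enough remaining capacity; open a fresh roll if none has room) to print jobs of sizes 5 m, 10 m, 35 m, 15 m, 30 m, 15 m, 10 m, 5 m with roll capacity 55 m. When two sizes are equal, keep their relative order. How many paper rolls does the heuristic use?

3

Sorted descending: 35, 30, 15, 15, 10, 10, 5, 5.
  35 → roll 1 (new)  [load 35/55]
  30 → roll 2 (new)  [load 30/55]
  15 → roll 1  [load 50/55]
  15 → roll 2  [load 45/55]
  10 → roll 2  [load 55/55]
  10 → roll 3 (new)  [load 10/55]
  5 → roll 1  [load 55/55]
  5 → roll 3  [load 15/55]
3 paper rolls opened.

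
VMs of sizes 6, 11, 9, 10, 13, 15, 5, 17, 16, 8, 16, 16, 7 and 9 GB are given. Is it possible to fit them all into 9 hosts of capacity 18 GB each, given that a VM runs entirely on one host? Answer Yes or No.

No

Total = 158 GB; ⌈158/18⌉ = 9.
The bound of 9 does not rule out 9, but exhaustive search shows no assignment into 9 hosts of capacity 18 GB exists — the minimum is 10.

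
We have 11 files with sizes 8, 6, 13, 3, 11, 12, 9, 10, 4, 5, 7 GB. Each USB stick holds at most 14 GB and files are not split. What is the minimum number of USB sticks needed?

7

Total = 13 + 12 + 11 + 10 + 9 + 8 + 7 + 6 + 5 + 4 + 3 = 88 GB.
Lower bound: ⌈88/14⌉ = 7 USB sticks.
A packing using 7 USB sticks:
  USB stick 1: 13 = 13
  USB stick 2: 12 = 12
  USB stick 3: 11 + 3 = 14
  USB stick 4: 10 + 4 = 14
  USB stick 5: 9 + 5 = 14
  USB stick 6: 8 + 6 = 14
  USB stick 7: 7 = 7
This matches the lower bound, so 7 is optimal.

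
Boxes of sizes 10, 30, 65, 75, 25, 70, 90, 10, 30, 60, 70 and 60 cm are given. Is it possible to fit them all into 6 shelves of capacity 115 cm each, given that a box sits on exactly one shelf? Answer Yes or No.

Total = 595 cm; ⌈595/115⌉ = 6.
7 boxes each exceed half the capacity and cannot share a shelf, forcing at least 7 shelves.
At least 7 shelves are required, but only 6 are allowed.

No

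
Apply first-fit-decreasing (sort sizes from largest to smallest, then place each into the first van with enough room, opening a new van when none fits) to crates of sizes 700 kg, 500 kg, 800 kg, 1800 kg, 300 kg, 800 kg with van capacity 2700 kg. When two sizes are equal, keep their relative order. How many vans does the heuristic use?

Sorted descending: 1800, 800, 800, 700, 500, 300.
  1800 → van 1 (new)  [load 1800/2700]
  800 → van 1  [load 2600/2700]
  800 → van 2 (new)  [load 800/2700]
  700 → van 2  [load 1500/2700]
  500 → van 2  [load 2000/2700]
  300 → van 2  [load 2300/2700]
2 vans opened.

2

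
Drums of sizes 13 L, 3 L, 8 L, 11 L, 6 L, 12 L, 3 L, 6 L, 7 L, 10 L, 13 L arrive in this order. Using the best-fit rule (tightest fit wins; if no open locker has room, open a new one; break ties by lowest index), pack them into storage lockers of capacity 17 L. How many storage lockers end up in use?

6

  13 → locker 1 (new)  [load 13/17]
  3 → locker 1  [load 16/17]
  8 → locker 2 (new)  [load 8/17]
  11 → locker 3 (new)  [load 11/17]
  6 → locker 3  [load 17/17]
  12 → locker 4 (new)  [load 12/17]
  3 → locker 4  [load 15/17]
  6 → locker 2  [load 14/17]
  7 → locker 5 (new)  [load 7/17]
  10 → locker 5  [load 17/17]
  13 → locker 6 (new)  [load 13/17]
6 storage lockers opened.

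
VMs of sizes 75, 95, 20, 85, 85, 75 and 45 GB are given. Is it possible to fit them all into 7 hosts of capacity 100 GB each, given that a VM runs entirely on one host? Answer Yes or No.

Yes

A valid assignment using 6 hosts:
  host 1: 95 = 95
  host 2: 85 = 85
  host 3: 85 = 85
  host 4: 75 + 20 = 95
  host 5: 75 = 75
  host 6: 45 = 45
That uses only 6 ≤ 7, so 7 hosts are enough.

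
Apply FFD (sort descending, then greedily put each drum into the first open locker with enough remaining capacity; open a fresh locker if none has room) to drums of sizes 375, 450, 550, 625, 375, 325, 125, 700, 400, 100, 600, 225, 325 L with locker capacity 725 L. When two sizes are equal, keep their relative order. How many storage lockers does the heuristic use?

8

Sorted descending: 700, 625, 600, 550, 450, 400, 375, 375, 325, 325, 225, 125, 100.
  700 → locker 1 (new)  [load 700/725]
  625 → locker 2 (new)  [load 625/725]
  600 → locker 3 (new)  [load 600/725]
  550 → locker 4 (new)  [load 550/725]
  450 → locker 5 (new)  [load 450/725]
  400 → locker 6 (new)  [load 400/725]
  375 → locker 7 (new)  [load 375/725]
  375 → locker 8 (new)  [load 375/725]
  325 → locker 6  [load 725/725]
  325 → locker 7  [load 700/725]
  225 → locker 5  [load 675/725]
  125 → locker 3  [load 725/725]
  100 → locker 2  [load 725/725]
8 storage lockers opened.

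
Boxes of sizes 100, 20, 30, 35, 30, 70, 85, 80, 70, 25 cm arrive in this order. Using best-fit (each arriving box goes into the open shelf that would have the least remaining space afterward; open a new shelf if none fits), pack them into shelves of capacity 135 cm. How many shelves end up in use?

6

  100 → shelf 1 (new)  [load 100/135]
  20 → shelf 1  [load 120/135]
  30 → shelf 2 (new)  [load 30/135]
  35 → shelf 2  [load 65/135]
  30 → shelf 2  [load 95/135]
  70 → shelf 3 (new)  [load 70/135]
  85 → shelf 4 (new)  [load 85/135]
  80 → shelf 5 (new)  [load 80/135]
  70 → shelf 6 (new)  [load 70/135]
  25 → shelf 2  [load 120/135]
6 shelves opened.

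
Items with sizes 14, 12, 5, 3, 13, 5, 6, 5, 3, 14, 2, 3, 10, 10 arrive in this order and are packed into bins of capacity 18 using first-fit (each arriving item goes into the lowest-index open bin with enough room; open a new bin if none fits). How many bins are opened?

7

  14 → bin 1 (new)  [load 14/18]
  12 → bin 2 (new)  [load 12/18]
  5 → bin 2  [load 17/18]
  3 → bin 1  [load 17/18]
  13 → bin 3 (new)  [load 13/18]
  5 → bin 3  [load 18/18]
  6 → bin 4 (new)  [load 6/18]
  5 → bin 4  [load 11/18]
  3 → bin 4  [load 14/18]
  14 → bin 5 (new)  [load 14/18]
  2 → bin 4  [load 16/18]
  3 → bin 5  [load 17/18]
  10 → bin 6 (new)  [load 10/18]
  10 → bin 7 (new)  [load 10/18]
7 bins opened.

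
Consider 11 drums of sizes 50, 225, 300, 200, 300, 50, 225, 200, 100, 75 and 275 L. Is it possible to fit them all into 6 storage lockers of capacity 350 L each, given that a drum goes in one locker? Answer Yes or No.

Total = 2000 L; ⌈2000/350⌉ = 6.
7 drums each exceed half the capacity and cannot share a locker, forcing at least 7 storage lockers.
At least 7 storage lockers are required, but only 6 are allowed.

No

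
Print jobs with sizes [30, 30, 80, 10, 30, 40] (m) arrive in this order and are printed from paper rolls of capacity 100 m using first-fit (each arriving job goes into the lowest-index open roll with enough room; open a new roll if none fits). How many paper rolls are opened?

  30 → roll 1 (new)  [load 30/100]
  30 → roll 1  [load 60/100]
  80 → roll 2 (new)  [load 80/100]
  10 → roll 1  [load 70/100]
  30 → roll 1  [load 100/100]
  40 → roll 3 (new)  [load 40/100]
3 paper rolls opened.

3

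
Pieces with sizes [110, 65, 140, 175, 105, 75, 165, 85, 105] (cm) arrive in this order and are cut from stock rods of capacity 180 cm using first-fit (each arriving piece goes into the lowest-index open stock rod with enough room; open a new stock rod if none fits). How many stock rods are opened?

  110 → stock rod 1 (new)  [load 110/180]
  65 → stock rod 1  [load 175/180]
  140 → stock rod 2 (new)  [load 140/180]
  175 → stock rod 3 (new)  [load 175/180]
  105 → stock rod 4 (new)  [load 105/180]
  75 → stock rod 4  [load 180/180]
  165 → stock rod 5 (new)  [load 165/180]
  85 → stock rod 6 (new)  [load 85/180]
  105 → stock rod 7 (new)  [load 105/180]
7 stock rods opened.

7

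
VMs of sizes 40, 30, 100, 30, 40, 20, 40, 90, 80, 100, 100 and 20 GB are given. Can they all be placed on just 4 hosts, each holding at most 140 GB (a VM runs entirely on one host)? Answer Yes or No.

No

Total = 690 GB; ⌈690/140⌉ = 5.
At least 5 hosts are required, but only 4 are allowed.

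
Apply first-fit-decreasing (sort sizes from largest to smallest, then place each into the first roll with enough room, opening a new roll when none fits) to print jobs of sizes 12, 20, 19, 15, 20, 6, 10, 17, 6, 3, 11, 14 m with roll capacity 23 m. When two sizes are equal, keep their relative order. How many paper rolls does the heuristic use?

8

Sorted descending: 20, 20, 19, 17, 15, 14, 12, 11, 10, 6, 6, 3.
  20 → roll 1 (new)  [load 20/23]
  20 → roll 2 (new)  [load 20/23]
  19 → roll 3 (new)  [load 19/23]
  17 → roll 4 (new)  [load 17/23]
  15 → roll 5 (new)  [load 15/23]
  14 → roll 6 (new)  [load 14/23]
  12 → roll 7 (new)  [load 12/23]
  11 → roll 7  [load 23/23]
  10 → roll 8 (new)  [load 10/23]
  6 → roll 4  [load 23/23]
  6 → roll 5  [load 21/23]
  3 → roll 1  [load 23/23]
8 paper rolls opened.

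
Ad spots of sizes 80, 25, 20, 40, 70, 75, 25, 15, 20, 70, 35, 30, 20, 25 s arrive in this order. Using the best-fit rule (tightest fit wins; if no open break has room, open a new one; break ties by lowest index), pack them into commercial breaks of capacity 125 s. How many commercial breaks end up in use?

5

  80 → break 1 (new)  [load 80/125]
  25 → break 1  [load 105/125]
  20 → break 1  [load 125/125]
  40 → break 2 (new)  [load 40/125]
  70 → break 2  [load 110/125]
  75 → break 3 (new)  [load 75/125]
  25 → break 3  [load 100/125]
  15 → break 2  [load 125/125]
  20 → break 3  [load 120/125]
  70 → break 4 (new)  [load 70/125]
  35 → break 4  [load 105/125]
  30 → break 5 (new)  [load 30/125]
  20 → break 4  [load 125/125]
  25 → break 5  [load 55/125]
5 commercial breaks opened.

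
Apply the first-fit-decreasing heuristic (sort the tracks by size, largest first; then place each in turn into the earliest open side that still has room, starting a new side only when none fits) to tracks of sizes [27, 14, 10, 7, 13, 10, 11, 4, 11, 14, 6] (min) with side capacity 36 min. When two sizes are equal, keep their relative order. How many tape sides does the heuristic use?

Sorted descending: 27, 14, 14, 13, 11, 11, 10, 10, 7, 6, 4.
  27 → side 1 (new)  [load 27/36]
  14 → side 2 (new)  [load 14/36]
  14 → side 2  [load 28/36]
  13 → side 3 (new)  [load 13/36]
  11 → side 3  [load 24/36]
  11 → side 3  [load 35/36]
  10 → side 4 (new)  [load 10/36]
  10 → side 4  [load 20/36]
  7 → side 1  [load 34/36]
  6 → side 2  [load 34/36]
  4 → side 4  [load 24/36]
4 tape sides opened.

4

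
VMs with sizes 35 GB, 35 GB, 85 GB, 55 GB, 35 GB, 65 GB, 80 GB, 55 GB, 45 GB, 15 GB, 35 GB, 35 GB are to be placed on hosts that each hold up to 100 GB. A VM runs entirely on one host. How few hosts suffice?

Total = 85 + 80 + 65 + 55 + 55 + 45 + 35 + 35 + 35 + 35 + 35 + 15 = 575 GB.
Lower bound: ⌈575/100⌉ = 6 hosts.
A packing using 7 hosts:
  host 1: 85 + 15 = 100
  host 2: 80 = 80
  host 3: 65 + 35 = 100
  host 4: 55 + 45 = 100
  host 5: 55 + 35 = 90
  host 6: 35 + 35 = 70
  host 7: 35 = 35
No arrangement into 6 hosts stays within capacity, so 7 is optimal.

7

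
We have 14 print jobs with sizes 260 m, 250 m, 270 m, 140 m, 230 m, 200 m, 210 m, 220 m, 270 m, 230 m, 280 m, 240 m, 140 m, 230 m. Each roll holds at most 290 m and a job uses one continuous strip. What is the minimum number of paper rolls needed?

Total = 280 + 270 + 270 + 260 + 250 + 240 + 230 + 230 + 230 + 220 + 210 + 200 + 140 + 140 = 3170 m.
Lower bound: ⌈3170/290⌉ = 11 paper rolls.
Also, 12 print jobs each exceed 145 m, and no two of those can share a roll, so at least 12 paper rolls are needed.
A packing using 13 paper rolls:
  roll 1: 280 = 280
  roll 2: 270 = 270
  roll 3: 270 = 270
  roll 4: 260 = 260
  roll 5: 250 = 250
  roll 6: 240 = 240
  roll 7: 230 = 230
  roll 8: 230 = 230
  roll 9: 230 = 230
  roll 10: 220 = 220
  roll 11: 210 = 210
  roll 12: 200 = 200
  roll 13: 140 + 140 = 280
No arrangement into 12 paper rolls stays within capacity, so 13 is optimal.

13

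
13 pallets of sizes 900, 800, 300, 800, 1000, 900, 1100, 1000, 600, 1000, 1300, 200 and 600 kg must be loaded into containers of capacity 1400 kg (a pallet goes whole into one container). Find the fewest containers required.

Total = 1300 + 1100 + 1000 + 1000 + 1000 + 900 + 900 + 800 + 800 + 600 + 600 + 300 + 200 = 10500 kg.
Lower bound: ⌈10500/1400⌉ = 8 containers.
Also, 9 pallets each exceed 700 kg, and no two of those can share a container, so at least 9 containers are needed.
A packing using 9 containers:
  container 1: 1300 = 1300
  container 2: 1100 + 300 = 1400
  container 3: 1000 + 200 = 1200
  container 4: 1000 = 1000
  container 5: 1000 = 1000
  container 6: 900 = 900
  container 7: 900 = 900
  container 8: 800 + 600 = 1400
  container 9: 800 + 600 = 1400
This matches the lower bound, so 9 is optimal.

9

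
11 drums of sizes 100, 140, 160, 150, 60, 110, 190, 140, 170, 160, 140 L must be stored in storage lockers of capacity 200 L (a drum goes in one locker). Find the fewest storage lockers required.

Total = 190 + 170 + 160 + 160 + 150 + 140 + 140 + 140 + 110 + 100 + 60 = 1520 L.
Lower bound: ⌈1520/200⌉ = 8 storage lockers.
Also, 9 drums each exceed 100 L, and no two of those can share a locker, so at least 9 storage lockers are needed.
A packing using 10 storage lockers:
  locker 1: 190 = 190
  locker 2: 170 = 170
  locker 3: 160 = 160
  locker 4: 160 = 160
  locker 5: 150 = 150
  locker 6: 140 + 60 = 200
  locker 7: 140 = 140
  locker 8: 140 = 140
  locker 9: 110 = 110
  locker 10: 100 = 100
No arrangement into 9 storage lockers stays within capacity, so 10 is optimal.

10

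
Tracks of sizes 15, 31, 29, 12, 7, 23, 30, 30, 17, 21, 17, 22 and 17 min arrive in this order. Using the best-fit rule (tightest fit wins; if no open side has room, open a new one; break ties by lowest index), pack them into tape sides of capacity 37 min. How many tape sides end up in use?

10

  15 → side 1 (new)  [load 15/37]
  31 → side 2 (new)  [load 31/37]
  29 → side 3 (new)  [load 29/37]
  12 → side 1  [load 27/37]
  7 → side 3  [load 36/37]
  23 → side 4 (new)  [load 23/37]
  30 → side 5 (new)  [load 30/37]
  30 → side 6 (new)  [load 30/37]
  17 → side 7 (new)  [load 17/37]
  21 → side 8 (new)  [load 21/37]
  17 → side 7  [load 34/37]
  22 → side 9 (new)  [load 22/37]
  17 → side 10 (new)  [load 17/37]
10 tape sides opened.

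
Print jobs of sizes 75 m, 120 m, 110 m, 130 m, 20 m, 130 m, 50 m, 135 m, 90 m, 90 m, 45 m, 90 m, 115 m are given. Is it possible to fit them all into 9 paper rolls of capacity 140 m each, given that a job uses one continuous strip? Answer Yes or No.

No

Total = 1200 m; ⌈1200/140⌉ = 9.
10 print jobs each exceed half the capacity and cannot share a roll, forcing at least 10 paper rolls.
At least 10 paper rolls are required, but only 9 are allowed.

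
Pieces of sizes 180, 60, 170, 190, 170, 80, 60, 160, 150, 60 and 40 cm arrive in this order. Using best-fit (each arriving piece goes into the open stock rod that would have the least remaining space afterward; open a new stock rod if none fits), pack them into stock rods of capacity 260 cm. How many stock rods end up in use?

  180 → stock rod 1 (new)  [load 180/260]
  60 → stock rod 1  [load 240/260]
  170 → stock rod 2 (new)  [load 170/260]
  190 → stock rod 3 (new)  [load 190/260]
  170 → stock rod 4 (new)  [load 170/260]
  80 → stock rod 2  [load 250/260]
  60 → stock rod 3  [load 250/260]
  160 → stock rod 5 (new)  [load 160/260]
  150 → stock rod 6 (new)  [load 150/260]
  60 → stock rod 4  [load 230/260]
  40 → stock rod 5  [load 200/260]
6 stock rods opened.

6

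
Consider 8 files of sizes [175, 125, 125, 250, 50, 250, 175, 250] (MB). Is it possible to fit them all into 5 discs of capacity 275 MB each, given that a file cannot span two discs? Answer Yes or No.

Total = 1400 MB; ⌈1400/275⌉ = 6.
At least 6 discs are required, but only 5 are allowed.

No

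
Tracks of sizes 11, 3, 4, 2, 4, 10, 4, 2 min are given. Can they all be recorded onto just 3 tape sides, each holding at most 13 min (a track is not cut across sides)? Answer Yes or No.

Total = 40 min; ⌈40/13⌉ = 4.
At least 4 tape sides are required, but only 3 are allowed.

No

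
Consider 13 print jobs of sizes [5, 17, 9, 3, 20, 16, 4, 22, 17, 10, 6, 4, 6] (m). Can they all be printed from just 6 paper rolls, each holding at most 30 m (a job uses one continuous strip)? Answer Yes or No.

A valid assignment using 5 paper rolls:
  roll 1: 22 + 6 = 28
  roll 2: 20 + 10 = 30
  roll 3: 17 + 9 + 4 = 30
  roll 4: 17 + 6 + 5 = 28
  roll 5: 16 + 4 + 3 = 23
That uses only 5 ≤ 6, so 6 paper rolls are enough.

Yes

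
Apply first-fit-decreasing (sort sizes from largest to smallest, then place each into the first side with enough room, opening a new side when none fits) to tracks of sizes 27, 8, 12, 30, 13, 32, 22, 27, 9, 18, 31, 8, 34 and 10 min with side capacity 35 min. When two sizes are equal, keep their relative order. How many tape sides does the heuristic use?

Sorted descending: 34, 32, 31, 30, 27, 27, 22, 18, 13, 12, 10, 9, 8, 8.
  34 → side 1 (new)  [load 34/35]
  32 → side 2 (new)  [load 32/35]
  31 → side 3 (new)  [load 31/35]
  30 → side 4 (new)  [load 30/35]
  27 → side 5 (new)  [load 27/35]
  27 → side 6 (new)  [load 27/35]
  22 → side 7 (new)  [load 22/35]
  18 → side 8 (new)  [load 18/35]
  13 → side 7  [load 35/35]
  12 → side 8  [load 30/35]
  10 → side 9 (new)  [load 10/35]
  9 → side 9  [load 19/35]
  8 → side 5  [load 35/35]
  8 → side 6  [load 35/35]
9 tape sides opened.

9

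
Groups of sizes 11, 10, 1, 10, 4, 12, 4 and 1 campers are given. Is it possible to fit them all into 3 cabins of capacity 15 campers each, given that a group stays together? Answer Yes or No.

No

Total = 53 campers; ⌈53/15⌉ = 4.
At least 4 cabins are required, but only 3 are allowed.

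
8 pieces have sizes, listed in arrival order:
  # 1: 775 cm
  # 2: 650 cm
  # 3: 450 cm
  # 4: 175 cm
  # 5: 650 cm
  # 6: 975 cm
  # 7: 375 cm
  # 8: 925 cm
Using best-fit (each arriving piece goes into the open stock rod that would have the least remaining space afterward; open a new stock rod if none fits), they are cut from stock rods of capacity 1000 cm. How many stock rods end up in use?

  775 → stock rod 1 (new)  [load 775/1000]
  650 → stock rod 2 (new)  [load 650/1000]
  450 → stock rod 3 (new)  [load 450/1000]
  175 → stock rod 1  [load 950/1000]
  650 → stock rod 4 (new)  [load 650/1000]
  975 → stock rod 5 (new)  [load 975/1000]
  375 → stock rod 3  [load 825/1000]
  925 → stock rod 6 (new)  [load 925/1000]
6 stock rods opened.

6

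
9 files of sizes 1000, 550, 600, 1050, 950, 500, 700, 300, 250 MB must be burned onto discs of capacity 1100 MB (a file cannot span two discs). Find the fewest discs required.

6

Total = 1050 + 1000 + 950 + 700 + 600 + 550 + 500 + 300 + 250 = 5900 MB.
Lower bound: ⌈5900/1100⌉ = 6 discs.
A packing using 6 discs:
  disc 1: 1050 = 1050
  disc 2: 1000 = 1000
  disc 3: 950 = 950
  disc 4: 700 + 300 = 1000
  disc 5: 600 + 500 = 1100
  disc 6: 550 + 250 = 800
This matches the lower bound, so 6 is optimal.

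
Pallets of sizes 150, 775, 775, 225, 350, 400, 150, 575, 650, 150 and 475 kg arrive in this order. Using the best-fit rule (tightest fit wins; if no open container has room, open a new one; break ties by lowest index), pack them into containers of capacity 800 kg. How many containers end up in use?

7

  150 → container 1 (new)  [load 150/800]
  775 → container 2 (new)  [load 775/800]
  775 → container 3 (new)  [load 775/800]
  225 → container 1  [load 375/800]
  350 → container 1  [load 725/800]
  400 → container 4 (new)  [load 400/800]
  150 → container 4  [load 550/800]
  575 → container 5 (new)  [load 575/800]
  650 → container 6 (new)  [load 650/800]
  150 → container 6  [load 800/800]
  475 → container 7 (new)  [load 475/800]
7 containers opened.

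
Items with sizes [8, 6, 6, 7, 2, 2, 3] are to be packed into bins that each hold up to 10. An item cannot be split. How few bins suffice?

Total = 8 + 7 + 6 + 6 + 3 + 2 + 2 = 34.
Lower bound: ⌈34/10⌉ = 4 bins.
A packing using 4 bins:
  bin 1: 8 + 2 = 10
  bin 2: 7 + 3 = 10
  bin 3: 6 + 2 = 8
  bin 4: 6 = 6
This matches the lower bound, so 4 is optimal.

4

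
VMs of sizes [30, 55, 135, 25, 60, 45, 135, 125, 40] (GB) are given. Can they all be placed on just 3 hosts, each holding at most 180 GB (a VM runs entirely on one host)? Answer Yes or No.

No

Total = 650 GB; ⌈650/180⌉ = 4.
At least 4 hosts are required, but only 3 are allowed.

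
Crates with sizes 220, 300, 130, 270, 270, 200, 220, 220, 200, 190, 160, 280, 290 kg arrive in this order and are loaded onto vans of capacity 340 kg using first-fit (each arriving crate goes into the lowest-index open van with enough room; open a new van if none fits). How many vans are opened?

  220 → van 1 (new)  [load 220/340]
  300 → van 2 (new)  [load 300/340]
  130 → van 3 (new)  [load 130/340]
  270 → van 4 (new)  [load 270/340]
  270 → van 5 (new)  [load 270/340]
  200 → van 3  [load 330/340]
  220 → van 6 (new)  [load 220/340]
  220 → van 7 (new)  [load 220/340]
  200 → van 8 (new)  [load 200/340]
  190 → van 9 (new)  [load 190/340]
  160 → van 10 (new)  [load 160/340]
  280 → van 11 (new)  [load 280/340]
  290 → van 12 (new)  [load 290/340]
12 vans opened.

12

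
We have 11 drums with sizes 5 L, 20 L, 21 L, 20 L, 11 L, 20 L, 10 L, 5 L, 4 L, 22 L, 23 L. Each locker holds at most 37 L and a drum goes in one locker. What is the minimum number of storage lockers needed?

6

Total = 23 + 22 + 21 + 20 + 20 + 20 + 11 + 10 + 5 + 5 + 4 = 161 L.
Lower bound: ⌈161/37⌉ = 5 storage lockers.
Also, 6 drums each exceed 37/2 L, and no two of those can share a locker, so at least 6 storage lockers are needed.
A packing using 6 storage lockers:
  locker 1: 23 + 11 = 34
  locker 2: 22 + 10 + 5 = 37
  locker 3: 21 + 5 + 4 = 30
  locker 4: 20 = 20
  locker 5: 20 = 20
  locker 6: 20 = 20
This matches the lower bound, so 6 is optimal.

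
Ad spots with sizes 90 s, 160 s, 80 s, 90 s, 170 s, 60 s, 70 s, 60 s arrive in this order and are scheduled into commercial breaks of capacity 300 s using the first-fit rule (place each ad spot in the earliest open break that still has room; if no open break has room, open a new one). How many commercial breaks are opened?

  90 → break 1 (new)  [load 90/300]
  160 → break 1  [load 250/300]
  80 → break 2 (new)  [load 80/300]
  90 → break 2  [load 170/300]
  170 → break 3 (new)  [load 170/300]
  60 → break 2  [load 230/300]
  70 → break 2  [load 300/300]
  60 → break 3  [load 230/300]
3 commercial breaks opened.

3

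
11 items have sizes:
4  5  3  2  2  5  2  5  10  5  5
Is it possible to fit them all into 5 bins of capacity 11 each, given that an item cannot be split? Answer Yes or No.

A valid assignment using 5 bins:
  bin 1: 10 = 10
  bin 2: 5 + 5 = 10
  bin 3: 5 + 5 = 10
  bin 4: 5 + 4 + 2 = 11
  bin 5: 3 + 2 + 2 = 7
Every load is within 11, so 5 bins suffice.

Yes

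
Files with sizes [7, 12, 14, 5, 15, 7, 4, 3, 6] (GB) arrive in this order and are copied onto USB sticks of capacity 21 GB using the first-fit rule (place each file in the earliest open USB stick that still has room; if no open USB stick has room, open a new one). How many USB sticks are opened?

  7 → USB stick 1 (new)  [load 7/21]
  12 → USB stick 1  [load 19/21]
  14 → USB stick 2 (new)  [load 14/21]
  5 → USB stick 2  [load 19/21]
  15 → USB stick 3 (new)  [load 15/21]
  7 → USB stick 4 (new)  [load 7/21]
  4 → USB stick 3  [load 19/21]
  3 → USB stick 4  [load 10/21]
  6 → USB stick 4  [load 16/21]
4 USB sticks opened.

4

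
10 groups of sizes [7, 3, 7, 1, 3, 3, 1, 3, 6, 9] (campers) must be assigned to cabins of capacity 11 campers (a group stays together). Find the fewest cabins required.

Total = 9 + 7 + 7 + 6 + 3 + 3 + 3 + 3 + 1 + 1 = 43 campers.
Lower bound: ⌈43/11⌉ = 4 cabins.
A packing using 5 cabins:
  cabin 1: 9 + 1 + 1 = 11
  cabin 2: 7 + 3 = 10
  cabin 3: 7 + 3 = 10
  cabin 4: 6 + 3 = 9
  cabin 5: 3 = 3
No arrangement into 4 cabins stays within capacity, so 5 is optimal.

5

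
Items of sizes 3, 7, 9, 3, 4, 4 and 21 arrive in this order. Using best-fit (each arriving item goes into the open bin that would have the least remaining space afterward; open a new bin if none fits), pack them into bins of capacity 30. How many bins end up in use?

  3 → bin 1 (new)  [load 3/30]
  7 → bin 1  [load 10/30]
  9 → bin 1  [load 19/30]
  3 → bin 1  [load 22/30]
  4 → bin 1  [load 26/30]
  4 → bin 1  [load 30/30]
  21 → bin 2 (new)  [load 21/30]
2 bins opened.

2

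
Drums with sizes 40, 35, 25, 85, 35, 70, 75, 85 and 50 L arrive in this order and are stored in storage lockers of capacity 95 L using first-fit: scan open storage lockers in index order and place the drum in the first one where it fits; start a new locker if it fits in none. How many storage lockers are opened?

  40 → locker 1 (new)  [load 40/95]
  35 → locker 1  [load 75/95]
  25 → locker 2 (new)  [load 25/95]
  85 → locker 3 (new)  [load 85/95]
  35 → locker 2  [load 60/95]
  70 → locker 4 (new)  [load 70/95]
  75 → locker 5 (new)  [load 75/95]
  85 → locker 6 (new)  [load 85/95]
  50 → locker 7 (new)  [load 50/95]
7 storage lockers opened.

7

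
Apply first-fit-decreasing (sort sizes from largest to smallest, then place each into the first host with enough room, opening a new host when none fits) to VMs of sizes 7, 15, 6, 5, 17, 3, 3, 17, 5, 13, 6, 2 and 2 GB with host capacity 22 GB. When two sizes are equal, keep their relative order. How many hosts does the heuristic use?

Sorted descending: 17, 17, 15, 13, 7, 6, 6, 5, 5, 3, 3, 2, 2.
  17 → host 1 (new)  [load 17/22]
  17 → host 2 (new)  [load 17/22]
  15 → host 3 (new)  [load 15/22]
  13 → host 4 (new)  [load 13/22]
  7 → host 3  [load 22/22]
  6 → host 4  [load 19/22]
  6 → host 5 (new)  [load 6/22]
  5 → host 1  [load 22/22]
  5 → host 2  [load 22/22]
  3 → host 4  [load 22/22]
  3 → host 5  [load 9/22]
  2 → host 5  [load 11/22]
  2 → host 5  [load 13/22]
5 hosts opened.

5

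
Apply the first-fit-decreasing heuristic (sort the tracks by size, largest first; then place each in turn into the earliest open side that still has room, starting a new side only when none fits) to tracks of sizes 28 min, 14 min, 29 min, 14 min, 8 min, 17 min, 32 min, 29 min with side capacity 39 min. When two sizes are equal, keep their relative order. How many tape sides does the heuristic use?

Sorted descending: 32, 29, 29, 28, 17, 14, 14, 8.
  32 → side 1 (new)  [load 32/39]
  29 → side 2 (new)  [load 29/39]
  29 → side 3 (new)  [load 29/39]
  28 → side 4 (new)  [load 28/39]
  17 → side 5 (new)  [load 17/39]
  14 → side 5  [load 31/39]
  14 → side 6 (new)  [load 14/39]
  8 → side 2  [load 37/39]
6 tape sides opened.

6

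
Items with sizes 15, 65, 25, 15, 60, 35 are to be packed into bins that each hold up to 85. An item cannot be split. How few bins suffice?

Total = 65 + 60 + 35 + 25 + 15 + 15 = 215.
Lower bound: ⌈215/85⌉ = 3 bins.
A packing using 3 bins:
  bin 1: 65 + 15 = 80
  bin 2: 60 + 25 = 85
  bin 3: 35 + 15 = 50
This matches the lower bound, so 3 is optimal.

3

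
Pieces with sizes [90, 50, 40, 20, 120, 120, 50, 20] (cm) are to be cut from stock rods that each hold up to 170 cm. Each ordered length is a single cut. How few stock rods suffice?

Total = 120 + 120 + 90 + 50 + 50 + 40 + 20 + 20 = 510 cm.
Lower bound: ⌈510/170⌉ = 3 stock rods.
A packing using 3 stock rods:
  stock rod 1: 120 + 50 = 170
  stock rod 2: 120 + 50 = 170
  stock rod 3: 90 + 40 + 20 + 20 = 170
This matches the lower bound, so 3 is optimal.

3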